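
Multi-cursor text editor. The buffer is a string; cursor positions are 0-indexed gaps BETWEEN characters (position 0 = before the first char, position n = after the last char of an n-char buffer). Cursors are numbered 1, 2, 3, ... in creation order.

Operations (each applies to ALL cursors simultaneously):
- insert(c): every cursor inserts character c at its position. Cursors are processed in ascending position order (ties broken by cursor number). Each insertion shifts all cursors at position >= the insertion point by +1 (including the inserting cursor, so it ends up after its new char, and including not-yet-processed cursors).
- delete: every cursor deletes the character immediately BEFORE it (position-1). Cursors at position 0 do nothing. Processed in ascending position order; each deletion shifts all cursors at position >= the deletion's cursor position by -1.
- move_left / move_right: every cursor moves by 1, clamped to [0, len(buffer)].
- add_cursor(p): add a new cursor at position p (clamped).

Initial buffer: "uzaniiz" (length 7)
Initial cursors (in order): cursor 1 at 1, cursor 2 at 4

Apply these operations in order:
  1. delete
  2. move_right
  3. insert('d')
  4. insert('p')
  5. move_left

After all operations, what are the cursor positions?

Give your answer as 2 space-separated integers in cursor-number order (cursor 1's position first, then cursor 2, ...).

Answer: 2 6

Derivation:
After op 1 (delete): buffer="zaiiz" (len 5), cursors c1@0 c2@2, authorship .....
After op 2 (move_right): buffer="zaiiz" (len 5), cursors c1@1 c2@3, authorship .....
After op 3 (insert('d')): buffer="zdaidiz" (len 7), cursors c1@2 c2@5, authorship .1..2..
After op 4 (insert('p')): buffer="zdpaidpiz" (len 9), cursors c1@3 c2@7, authorship .11..22..
After op 5 (move_left): buffer="zdpaidpiz" (len 9), cursors c1@2 c2@6, authorship .11..22..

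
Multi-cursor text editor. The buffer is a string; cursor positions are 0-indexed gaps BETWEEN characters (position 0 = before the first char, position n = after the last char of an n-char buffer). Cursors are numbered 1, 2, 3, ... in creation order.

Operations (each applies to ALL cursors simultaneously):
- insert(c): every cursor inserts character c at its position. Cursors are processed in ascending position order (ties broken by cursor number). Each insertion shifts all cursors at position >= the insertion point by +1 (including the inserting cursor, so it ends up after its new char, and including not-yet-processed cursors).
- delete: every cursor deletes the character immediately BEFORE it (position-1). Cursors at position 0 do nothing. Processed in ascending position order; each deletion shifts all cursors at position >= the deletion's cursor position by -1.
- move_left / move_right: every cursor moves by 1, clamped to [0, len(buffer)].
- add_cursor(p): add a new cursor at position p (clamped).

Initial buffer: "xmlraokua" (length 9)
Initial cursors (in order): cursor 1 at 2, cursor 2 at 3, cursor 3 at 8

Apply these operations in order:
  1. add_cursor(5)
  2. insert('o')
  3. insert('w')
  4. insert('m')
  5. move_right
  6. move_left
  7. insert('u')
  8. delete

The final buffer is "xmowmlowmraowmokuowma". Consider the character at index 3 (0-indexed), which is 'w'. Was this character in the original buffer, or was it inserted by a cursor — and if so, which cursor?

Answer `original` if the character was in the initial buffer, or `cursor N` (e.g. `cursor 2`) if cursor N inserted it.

After op 1 (add_cursor(5)): buffer="xmlraokua" (len 9), cursors c1@2 c2@3 c4@5 c3@8, authorship .........
After op 2 (insert('o')): buffer="xmoloraookuoa" (len 13), cursors c1@3 c2@5 c4@8 c3@12, authorship ..1.2..4...3.
After op 3 (insert('w')): buffer="xmowlowraowokuowa" (len 17), cursors c1@4 c2@7 c4@11 c3@16, authorship ..11.22..44...33.
After op 4 (insert('m')): buffer="xmowmlowmraowmokuowma" (len 21), cursors c1@5 c2@9 c4@14 c3@20, authorship ..111.222..444...333.
After op 5 (move_right): buffer="xmowmlowmraowmokuowma" (len 21), cursors c1@6 c2@10 c4@15 c3@21, authorship ..111.222..444...333.
After op 6 (move_left): buffer="xmowmlowmraowmokuowma" (len 21), cursors c1@5 c2@9 c4@14 c3@20, authorship ..111.222..444...333.
After op 7 (insert('u')): buffer="xmowmulowmuraowmuokuowmua" (len 25), cursors c1@6 c2@11 c4@17 c3@24, authorship ..1111.2222..4444...3333.
After op 8 (delete): buffer="xmowmlowmraowmokuowma" (len 21), cursors c1@5 c2@9 c4@14 c3@20, authorship ..111.222..444...333.
Authorship (.=original, N=cursor N): . . 1 1 1 . 2 2 2 . . 4 4 4 . . . 3 3 3 .
Index 3: author = 1

Answer: cursor 1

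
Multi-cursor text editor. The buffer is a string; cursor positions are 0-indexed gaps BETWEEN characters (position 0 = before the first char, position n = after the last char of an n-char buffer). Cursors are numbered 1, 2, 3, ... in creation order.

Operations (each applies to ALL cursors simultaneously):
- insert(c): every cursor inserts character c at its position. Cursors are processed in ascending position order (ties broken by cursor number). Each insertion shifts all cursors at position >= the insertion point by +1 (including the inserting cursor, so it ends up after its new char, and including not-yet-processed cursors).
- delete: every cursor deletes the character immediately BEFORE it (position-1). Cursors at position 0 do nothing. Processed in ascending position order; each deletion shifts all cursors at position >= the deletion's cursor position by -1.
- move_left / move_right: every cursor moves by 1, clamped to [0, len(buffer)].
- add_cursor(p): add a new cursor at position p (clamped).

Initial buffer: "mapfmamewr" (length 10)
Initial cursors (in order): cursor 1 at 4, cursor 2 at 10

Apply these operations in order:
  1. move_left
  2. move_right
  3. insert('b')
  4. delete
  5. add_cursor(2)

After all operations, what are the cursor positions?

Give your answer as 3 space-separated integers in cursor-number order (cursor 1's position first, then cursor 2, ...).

After op 1 (move_left): buffer="mapfmamewr" (len 10), cursors c1@3 c2@9, authorship ..........
After op 2 (move_right): buffer="mapfmamewr" (len 10), cursors c1@4 c2@10, authorship ..........
After op 3 (insert('b')): buffer="mapfbmamewrb" (len 12), cursors c1@5 c2@12, authorship ....1......2
After op 4 (delete): buffer="mapfmamewr" (len 10), cursors c1@4 c2@10, authorship ..........
After op 5 (add_cursor(2)): buffer="mapfmamewr" (len 10), cursors c3@2 c1@4 c2@10, authorship ..........

Answer: 4 10 2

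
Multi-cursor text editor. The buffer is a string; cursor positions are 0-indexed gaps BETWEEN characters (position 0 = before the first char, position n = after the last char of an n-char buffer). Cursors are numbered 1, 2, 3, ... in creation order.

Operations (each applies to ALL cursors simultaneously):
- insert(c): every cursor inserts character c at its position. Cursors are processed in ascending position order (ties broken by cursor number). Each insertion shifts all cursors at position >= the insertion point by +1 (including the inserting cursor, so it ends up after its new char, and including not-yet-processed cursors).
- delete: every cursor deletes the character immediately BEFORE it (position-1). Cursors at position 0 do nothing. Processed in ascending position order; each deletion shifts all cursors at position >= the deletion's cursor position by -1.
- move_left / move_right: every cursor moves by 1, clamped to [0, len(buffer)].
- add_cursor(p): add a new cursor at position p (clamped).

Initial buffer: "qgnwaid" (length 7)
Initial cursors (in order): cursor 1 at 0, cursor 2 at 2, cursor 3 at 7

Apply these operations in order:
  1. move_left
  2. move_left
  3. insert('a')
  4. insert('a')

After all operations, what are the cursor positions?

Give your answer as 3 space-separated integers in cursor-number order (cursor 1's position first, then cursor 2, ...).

Answer: 4 4 11

Derivation:
After op 1 (move_left): buffer="qgnwaid" (len 7), cursors c1@0 c2@1 c3@6, authorship .......
After op 2 (move_left): buffer="qgnwaid" (len 7), cursors c1@0 c2@0 c3@5, authorship .......
After op 3 (insert('a')): buffer="aaqgnwaaid" (len 10), cursors c1@2 c2@2 c3@8, authorship 12.....3..
After op 4 (insert('a')): buffer="aaaaqgnwaaaid" (len 13), cursors c1@4 c2@4 c3@11, authorship 1212.....33..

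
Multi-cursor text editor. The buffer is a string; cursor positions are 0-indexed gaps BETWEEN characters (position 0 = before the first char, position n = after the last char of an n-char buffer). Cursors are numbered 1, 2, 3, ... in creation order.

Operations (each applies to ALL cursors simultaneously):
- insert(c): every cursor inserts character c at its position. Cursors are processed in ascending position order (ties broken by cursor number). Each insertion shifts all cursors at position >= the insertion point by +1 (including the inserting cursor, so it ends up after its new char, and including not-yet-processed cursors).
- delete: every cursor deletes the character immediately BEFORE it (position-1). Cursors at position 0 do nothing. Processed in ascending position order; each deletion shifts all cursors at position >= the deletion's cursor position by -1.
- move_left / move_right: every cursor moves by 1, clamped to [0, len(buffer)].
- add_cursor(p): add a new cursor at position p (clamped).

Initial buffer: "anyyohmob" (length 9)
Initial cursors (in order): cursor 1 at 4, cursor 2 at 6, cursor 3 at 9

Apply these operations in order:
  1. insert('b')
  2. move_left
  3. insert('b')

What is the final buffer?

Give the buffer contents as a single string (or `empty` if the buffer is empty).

After op 1 (insert('b')): buffer="anyybohbmobb" (len 12), cursors c1@5 c2@8 c3@12, authorship ....1..2...3
After op 2 (move_left): buffer="anyybohbmobb" (len 12), cursors c1@4 c2@7 c3@11, authorship ....1..2...3
After op 3 (insert('b')): buffer="anyybbohbbmobbb" (len 15), cursors c1@5 c2@9 c3@14, authorship ....11..22...33

Answer: anyybbohbbmobbb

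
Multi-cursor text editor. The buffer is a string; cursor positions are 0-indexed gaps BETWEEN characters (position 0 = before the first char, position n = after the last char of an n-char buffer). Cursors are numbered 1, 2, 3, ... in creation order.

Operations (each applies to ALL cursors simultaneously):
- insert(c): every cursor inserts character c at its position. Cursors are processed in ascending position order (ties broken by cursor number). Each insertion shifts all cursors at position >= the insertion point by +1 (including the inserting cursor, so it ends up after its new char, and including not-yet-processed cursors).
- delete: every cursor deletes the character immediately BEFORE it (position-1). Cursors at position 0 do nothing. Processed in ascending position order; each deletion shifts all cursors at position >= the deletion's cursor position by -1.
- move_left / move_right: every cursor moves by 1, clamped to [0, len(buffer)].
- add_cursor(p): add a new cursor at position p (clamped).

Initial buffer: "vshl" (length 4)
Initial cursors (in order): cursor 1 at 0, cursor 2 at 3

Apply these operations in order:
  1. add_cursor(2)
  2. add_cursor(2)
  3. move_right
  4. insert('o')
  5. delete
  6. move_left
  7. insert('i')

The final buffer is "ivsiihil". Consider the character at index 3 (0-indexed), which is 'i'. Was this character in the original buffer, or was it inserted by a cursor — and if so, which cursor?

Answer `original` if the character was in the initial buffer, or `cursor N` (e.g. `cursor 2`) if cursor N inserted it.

Answer: cursor 3

Derivation:
After op 1 (add_cursor(2)): buffer="vshl" (len 4), cursors c1@0 c3@2 c2@3, authorship ....
After op 2 (add_cursor(2)): buffer="vshl" (len 4), cursors c1@0 c3@2 c4@2 c2@3, authorship ....
After op 3 (move_right): buffer="vshl" (len 4), cursors c1@1 c3@3 c4@3 c2@4, authorship ....
After op 4 (insert('o')): buffer="voshoolo" (len 8), cursors c1@2 c3@6 c4@6 c2@8, authorship .1..34.2
After op 5 (delete): buffer="vshl" (len 4), cursors c1@1 c3@3 c4@3 c2@4, authorship ....
After op 6 (move_left): buffer="vshl" (len 4), cursors c1@0 c3@2 c4@2 c2@3, authorship ....
After op 7 (insert('i')): buffer="ivsiihil" (len 8), cursors c1@1 c3@5 c4@5 c2@7, authorship 1..34.2.
Authorship (.=original, N=cursor N): 1 . . 3 4 . 2 .
Index 3: author = 3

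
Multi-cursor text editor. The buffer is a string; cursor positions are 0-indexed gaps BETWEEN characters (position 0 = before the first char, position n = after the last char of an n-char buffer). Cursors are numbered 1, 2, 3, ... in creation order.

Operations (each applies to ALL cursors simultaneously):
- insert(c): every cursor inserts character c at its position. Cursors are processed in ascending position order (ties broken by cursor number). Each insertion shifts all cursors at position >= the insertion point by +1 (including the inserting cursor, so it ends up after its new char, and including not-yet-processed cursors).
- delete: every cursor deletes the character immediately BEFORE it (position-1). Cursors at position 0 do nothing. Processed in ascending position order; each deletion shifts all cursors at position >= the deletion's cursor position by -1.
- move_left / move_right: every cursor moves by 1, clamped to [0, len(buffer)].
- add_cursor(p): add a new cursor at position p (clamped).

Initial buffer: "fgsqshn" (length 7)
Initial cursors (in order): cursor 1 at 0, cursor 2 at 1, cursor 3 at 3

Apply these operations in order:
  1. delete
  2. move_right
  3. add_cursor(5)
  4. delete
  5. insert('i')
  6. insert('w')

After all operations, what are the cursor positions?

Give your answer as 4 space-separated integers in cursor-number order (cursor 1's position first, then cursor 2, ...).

Answer: 6 6 6 10

Derivation:
After op 1 (delete): buffer="gqshn" (len 5), cursors c1@0 c2@0 c3@1, authorship .....
After op 2 (move_right): buffer="gqshn" (len 5), cursors c1@1 c2@1 c3@2, authorship .....
After op 3 (add_cursor(5)): buffer="gqshn" (len 5), cursors c1@1 c2@1 c3@2 c4@5, authorship .....
After op 4 (delete): buffer="sh" (len 2), cursors c1@0 c2@0 c3@0 c4@2, authorship ..
After op 5 (insert('i')): buffer="iiishi" (len 6), cursors c1@3 c2@3 c3@3 c4@6, authorship 123..4
After op 6 (insert('w')): buffer="iiiwwwshiw" (len 10), cursors c1@6 c2@6 c3@6 c4@10, authorship 123123..44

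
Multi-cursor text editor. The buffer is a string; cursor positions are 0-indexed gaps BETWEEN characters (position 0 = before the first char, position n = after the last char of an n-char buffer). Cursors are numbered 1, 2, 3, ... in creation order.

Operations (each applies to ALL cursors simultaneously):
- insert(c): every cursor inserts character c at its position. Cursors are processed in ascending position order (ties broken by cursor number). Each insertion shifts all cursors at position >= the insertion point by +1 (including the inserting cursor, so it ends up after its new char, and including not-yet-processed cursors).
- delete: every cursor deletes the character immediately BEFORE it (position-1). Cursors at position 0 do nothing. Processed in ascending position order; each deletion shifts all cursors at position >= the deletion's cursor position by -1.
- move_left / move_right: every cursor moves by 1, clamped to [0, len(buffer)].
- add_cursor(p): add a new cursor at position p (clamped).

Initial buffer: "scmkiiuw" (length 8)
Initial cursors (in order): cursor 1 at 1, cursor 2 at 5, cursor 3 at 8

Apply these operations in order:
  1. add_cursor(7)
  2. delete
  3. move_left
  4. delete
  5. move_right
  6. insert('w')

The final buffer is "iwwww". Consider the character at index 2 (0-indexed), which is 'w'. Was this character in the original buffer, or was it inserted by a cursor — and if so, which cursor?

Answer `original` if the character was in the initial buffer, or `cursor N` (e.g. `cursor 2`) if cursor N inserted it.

Answer: cursor 2

Derivation:
After op 1 (add_cursor(7)): buffer="scmkiiuw" (len 8), cursors c1@1 c2@5 c4@7 c3@8, authorship ........
After op 2 (delete): buffer="cmki" (len 4), cursors c1@0 c2@3 c3@4 c4@4, authorship ....
After op 3 (move_left): buffer="cmki" (len 4), cursors c1@0 c2@2 c3@3 c4@3, authorship ....
After op 4 (delete): buffer="i" (len 1), cursors c1@0 c2@0 c3@0 c4@0, authorship .
After op 5 (move_right): buffer="i" (len 1), cursors c1@1 c2@1 c3@1 c4@1, authorship .
After op 6 (insert('w')): buffer="iwwww" (len 5), cursors c1@5 c2@5 c3@5 c4@5, authorship .1234
Authorship (.=original, N=cursor N): . 1 2 3 4
Index 2: author = 2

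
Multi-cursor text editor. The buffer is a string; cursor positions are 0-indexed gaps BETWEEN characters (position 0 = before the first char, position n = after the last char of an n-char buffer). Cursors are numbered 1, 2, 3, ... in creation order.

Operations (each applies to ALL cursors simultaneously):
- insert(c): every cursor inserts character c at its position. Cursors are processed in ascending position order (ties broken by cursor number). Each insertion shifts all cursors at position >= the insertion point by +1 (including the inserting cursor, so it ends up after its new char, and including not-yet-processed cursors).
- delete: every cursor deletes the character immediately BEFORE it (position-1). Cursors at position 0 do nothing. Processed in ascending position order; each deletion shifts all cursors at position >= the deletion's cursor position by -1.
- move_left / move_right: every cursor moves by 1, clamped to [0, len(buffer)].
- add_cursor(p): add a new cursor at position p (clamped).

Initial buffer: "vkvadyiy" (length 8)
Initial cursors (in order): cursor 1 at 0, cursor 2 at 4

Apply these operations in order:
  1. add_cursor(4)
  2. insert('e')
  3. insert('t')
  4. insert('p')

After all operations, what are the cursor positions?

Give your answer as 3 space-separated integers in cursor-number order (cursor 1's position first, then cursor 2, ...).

Answer: 3 13 13

Derivation:
After op 1 (add_cursor(4)): buffer="vkvadyiy" (len 8), cursors c1@0 c2@4 c3@4, authorship ........
After op 2 (insert('e')): buffer="evkvaeedyiy" (len 11), cursors c1@1 c2@7 c3@7, authorship 1....23....
After op 3 (insert('t')): buffer="etvkvaeettdyiy" (len 14), cursors c1@2 c2@10 c3@10, authorship 11....2323....
After op 4 (insert('p')): buffer="etpvkvaeettppdyiy" (len 17), cursors c1@3 c2@13 c3@13, authorship 111....232323....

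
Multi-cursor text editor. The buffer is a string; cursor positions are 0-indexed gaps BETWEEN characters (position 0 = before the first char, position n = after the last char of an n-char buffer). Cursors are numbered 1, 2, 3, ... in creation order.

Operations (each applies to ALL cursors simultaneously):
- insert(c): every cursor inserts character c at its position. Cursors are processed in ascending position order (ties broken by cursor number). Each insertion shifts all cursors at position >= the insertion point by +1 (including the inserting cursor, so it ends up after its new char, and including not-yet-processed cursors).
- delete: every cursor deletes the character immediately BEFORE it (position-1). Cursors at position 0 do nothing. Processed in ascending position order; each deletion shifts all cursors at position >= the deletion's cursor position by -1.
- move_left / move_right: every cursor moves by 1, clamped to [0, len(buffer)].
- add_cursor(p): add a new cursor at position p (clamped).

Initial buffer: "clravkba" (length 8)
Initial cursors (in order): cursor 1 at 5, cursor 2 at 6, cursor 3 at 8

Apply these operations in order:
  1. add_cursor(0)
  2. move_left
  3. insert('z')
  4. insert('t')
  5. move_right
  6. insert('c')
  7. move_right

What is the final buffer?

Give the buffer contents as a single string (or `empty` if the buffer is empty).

After op 1 (add_cursor(0)): buffer="clravkba" (len 8), cursors c4@0 c1@5 c2@6 c3@8, authorship ........
After op 2 (move_left): buffer="clravkba" (len 8), cursors c4@0 c1@4 c2@5 c3@7, authorship ........
After op 3 (insert('z')): buffer="zclrazvzkbza" (len 12), cursors c4@1 c1@6 c2@8 c3@11, authorship 4....1.2..3.
After op 4 (insert('t')): buffer="ztclraztvztkbzta" (len 16), cursors c4@2 c1@8 c2@11 c3@15, authorship 44....11.22..33.
After op 5 (move_right): buffer="ztclraztvztkbzta" (len 16), cursors c4@3 c1@9 c2@12 c3@16, authorship 44....11.22..33.
After op 6 (insert('c')): buffer="ztcclraztvcztkcbztac" (len 20), cursors c4@4 c1@11 c2@15 c3@20, authorship 44.4...11.122.2.33.3
After op 7 (move_right): buffer="ztcclraztvcztkcbztac" (len 20), cursors c4@5 c1@12 c2@16 c3@20, authorship 44.4...11.122.2.33.3

Answer: ztcclraztvcztkcbztac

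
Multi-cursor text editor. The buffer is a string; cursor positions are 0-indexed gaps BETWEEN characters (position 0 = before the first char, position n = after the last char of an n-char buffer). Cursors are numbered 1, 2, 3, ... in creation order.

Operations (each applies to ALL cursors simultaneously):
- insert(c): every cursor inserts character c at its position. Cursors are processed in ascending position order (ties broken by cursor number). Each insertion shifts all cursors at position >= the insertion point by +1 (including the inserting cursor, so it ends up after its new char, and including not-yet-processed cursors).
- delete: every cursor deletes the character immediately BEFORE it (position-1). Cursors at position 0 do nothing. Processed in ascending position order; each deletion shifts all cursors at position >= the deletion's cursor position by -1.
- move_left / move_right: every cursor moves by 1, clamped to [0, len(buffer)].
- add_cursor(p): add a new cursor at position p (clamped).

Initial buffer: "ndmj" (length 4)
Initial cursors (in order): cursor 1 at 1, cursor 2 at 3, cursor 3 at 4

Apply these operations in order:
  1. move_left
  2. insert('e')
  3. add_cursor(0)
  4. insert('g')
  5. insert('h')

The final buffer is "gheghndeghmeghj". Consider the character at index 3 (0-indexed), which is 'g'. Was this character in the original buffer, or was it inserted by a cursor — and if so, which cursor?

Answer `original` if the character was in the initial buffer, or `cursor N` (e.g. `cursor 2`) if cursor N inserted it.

After op 1 (move_left): buffer="ndmj" (len 4), cursors c1@0 c2@2 c3@3, authorship ....
After op 2 (insert('e')): buffer="endemej" (len 7), cursors c1@1 c2@4 c3@6, authorship 1..2.3.
After op 3 (add_cursor(0)): buffer="endemej" (len 7), cursors c4@0 c1@1 c2@4 c3@6, authorship 1..2.3.
After op 4 (insert('g')): buffer="gegndegmegj" (len 11), cursors c4@1 c1@3 c2@7 c3@10, authorship 411..22.33.
After op 5 (insert('h')): buffer="gheghndeghmeghj" (len 15), cursors c4@2 c1@5 c2@10 c3@14, authorship 44111..222.333.
Authorship (.=original, N=cursor N): 4 4 1 1 1 . . 2 2 2 . 3 3 3 .
Index 3: author = 1

Answer: cursor 1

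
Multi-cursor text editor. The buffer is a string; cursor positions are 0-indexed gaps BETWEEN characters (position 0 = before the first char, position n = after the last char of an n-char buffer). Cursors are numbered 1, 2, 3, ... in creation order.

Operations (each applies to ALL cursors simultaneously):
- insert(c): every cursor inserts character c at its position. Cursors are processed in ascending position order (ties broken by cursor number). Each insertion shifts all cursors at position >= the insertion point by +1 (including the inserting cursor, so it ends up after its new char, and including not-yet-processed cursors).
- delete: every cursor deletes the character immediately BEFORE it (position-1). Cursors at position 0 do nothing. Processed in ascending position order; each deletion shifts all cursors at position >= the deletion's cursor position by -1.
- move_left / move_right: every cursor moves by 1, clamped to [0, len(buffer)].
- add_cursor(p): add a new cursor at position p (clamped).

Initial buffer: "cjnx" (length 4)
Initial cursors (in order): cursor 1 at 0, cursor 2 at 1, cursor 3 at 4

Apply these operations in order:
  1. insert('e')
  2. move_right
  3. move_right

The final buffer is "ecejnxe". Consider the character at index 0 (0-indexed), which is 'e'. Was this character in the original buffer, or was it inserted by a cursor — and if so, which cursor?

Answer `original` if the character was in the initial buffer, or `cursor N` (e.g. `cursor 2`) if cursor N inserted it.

After op 1 (insert('e')): buffer="ecejnxe" (len 7), cursors c1@1 c2@3 c3@7, authorship 1.2...3
After op 2 (move_right): buffer="ecejnxe" (len 7), cursors c1@2 c2@4 c3@7, authorship 1.2...3
After op 3 (move_right): buffer="ecejnxe" (len 7), cursors c1@3 c2@5 c3@7, authorship 1.2...3
Authorship (.=original, N=cursor N): 1 . 2 . . . 3
Index 0: author = 1

Answer: cursor 1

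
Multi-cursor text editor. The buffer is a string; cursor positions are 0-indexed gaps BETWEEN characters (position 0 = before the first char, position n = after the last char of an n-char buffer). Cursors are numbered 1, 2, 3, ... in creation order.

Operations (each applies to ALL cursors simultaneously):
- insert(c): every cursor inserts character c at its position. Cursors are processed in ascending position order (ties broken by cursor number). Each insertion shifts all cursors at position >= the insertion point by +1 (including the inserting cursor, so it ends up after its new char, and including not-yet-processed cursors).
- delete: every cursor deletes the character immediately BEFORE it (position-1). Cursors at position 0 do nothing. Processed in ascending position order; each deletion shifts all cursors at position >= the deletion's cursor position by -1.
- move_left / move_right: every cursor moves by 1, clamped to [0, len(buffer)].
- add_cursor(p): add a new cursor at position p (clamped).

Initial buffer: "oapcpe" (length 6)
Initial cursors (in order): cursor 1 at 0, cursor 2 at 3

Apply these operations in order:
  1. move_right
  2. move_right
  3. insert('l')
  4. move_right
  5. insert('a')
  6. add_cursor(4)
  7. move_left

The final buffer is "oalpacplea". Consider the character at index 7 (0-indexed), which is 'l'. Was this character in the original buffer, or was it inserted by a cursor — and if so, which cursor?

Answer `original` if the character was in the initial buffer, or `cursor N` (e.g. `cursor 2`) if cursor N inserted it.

After op 1 (move_right): buffer="oapcpe" (len 6), cursors c1@1 c2@4, authorship ......
After op 2 (move_right): buffer="oapcpe" (len 6), cursors c1@2 c2@5, authorship ......
After op 3 (insert('l')): buffer="oalpcple" (len 8), cursors c1@3 c2@7, authorship ..1...2.
After op 4 (move_right): buffer="oalpcple" (len 8), cursors c1@4 c2@8, authorship ..1...2.
After op 5 (insert('a')): buffer="oalpacplea" (len 10), cursors c1@5 c2@10, authorship ..1.1..2.2
After op 6 (add_cursor(4)): buffer="oalpacplea" (len 10), cursors c3@4 c1@5 c2@10, authorship ..1.1..2.2
After op 7 (move_left): buffer="oalpacplea" (len 10), cursors c3@3 c1@4 c2@9, authorship ..1.1..2.2
Authorship (.=original, N=cursor N): . . 1 . 1 . . 2 . 2
Index 7: author = 2

Answer: cursor 2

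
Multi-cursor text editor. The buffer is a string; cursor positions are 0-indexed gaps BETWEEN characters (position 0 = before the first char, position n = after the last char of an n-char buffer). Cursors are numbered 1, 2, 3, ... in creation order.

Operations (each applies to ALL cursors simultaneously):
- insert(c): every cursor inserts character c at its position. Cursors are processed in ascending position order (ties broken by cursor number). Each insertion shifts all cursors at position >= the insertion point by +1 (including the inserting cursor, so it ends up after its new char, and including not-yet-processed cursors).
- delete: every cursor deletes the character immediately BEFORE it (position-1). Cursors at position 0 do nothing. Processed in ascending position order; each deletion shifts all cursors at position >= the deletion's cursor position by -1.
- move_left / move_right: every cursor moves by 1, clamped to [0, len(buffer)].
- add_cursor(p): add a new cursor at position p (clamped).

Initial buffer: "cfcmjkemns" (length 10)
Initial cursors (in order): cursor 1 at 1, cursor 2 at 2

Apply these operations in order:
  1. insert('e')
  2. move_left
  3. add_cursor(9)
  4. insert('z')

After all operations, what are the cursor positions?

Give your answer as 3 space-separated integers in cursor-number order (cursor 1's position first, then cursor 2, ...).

Answer: 2 5 12

Derivation:
After op 1 (insert('e')): buffer="cefecmjkemns" (len 12), cursors c1@2 c2@4, authorship .1.2........
After op 2 (move_left): buffer="cefecmjkemns" (len 12), cursors c1@1 c2@3, authorship .1.2........
After op 3 (add_cursor(9)): buffer="cefecmjkemns" (len 12), cursors c1@1 c2@3 c3@9, authorship .1.2........
After op 4 (insert('z')): buffer="czefzecmjkezmns" (len 15), cursors c1@2 c2@5 c3@12, authorship .11.22.....3...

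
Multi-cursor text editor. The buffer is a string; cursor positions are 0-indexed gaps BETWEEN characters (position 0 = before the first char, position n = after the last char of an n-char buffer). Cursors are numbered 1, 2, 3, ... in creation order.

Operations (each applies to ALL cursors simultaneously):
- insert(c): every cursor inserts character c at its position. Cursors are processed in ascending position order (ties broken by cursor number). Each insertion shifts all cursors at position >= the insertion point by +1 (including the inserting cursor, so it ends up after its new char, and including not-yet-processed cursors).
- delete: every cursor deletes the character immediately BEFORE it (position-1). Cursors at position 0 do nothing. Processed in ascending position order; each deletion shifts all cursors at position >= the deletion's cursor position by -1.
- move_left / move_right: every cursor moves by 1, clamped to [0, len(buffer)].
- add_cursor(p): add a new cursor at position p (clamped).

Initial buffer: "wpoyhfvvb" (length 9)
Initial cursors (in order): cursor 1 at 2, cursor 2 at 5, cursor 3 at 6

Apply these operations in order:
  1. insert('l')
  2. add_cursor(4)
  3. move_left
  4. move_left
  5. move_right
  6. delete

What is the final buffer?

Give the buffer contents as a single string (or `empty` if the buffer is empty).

Answer: woyllvvb

Derivation:
After op 1 (insert('l')): buffer="wployhlflvvb" (len 12), cursors c1@3 c2@7 c3@9, authorship ..1...2.3...
After op 2 (add_cursor(4)): buffer="wployhlflvvb" (len 12), cursors c1@3 c4@4 c2@7 c3@9, authorship ..1...2.3...
After op 3 (move_left): buffer="wployhlflvvb" (len 12), cursors c1@2 c4@3 c2@6 c3@8, authorship ..1...2.3...
After op 4 (move_left): buffer="wployhlflvvb" (len 12), cursors c1@1 c4@2 c2@5 c3@7, authorship ..1...2.3...
After op 5 (move_right): buffer="wployhlflvvb" (len 12), cursors c1@2 c4@3 c2@6 c3@8, authorship ..1...2.3...
After op 6 (delete): buffer="woyllvvb" (len 8), cursors c1@1 c4@1 c2@3 c3@4, authorship ...23...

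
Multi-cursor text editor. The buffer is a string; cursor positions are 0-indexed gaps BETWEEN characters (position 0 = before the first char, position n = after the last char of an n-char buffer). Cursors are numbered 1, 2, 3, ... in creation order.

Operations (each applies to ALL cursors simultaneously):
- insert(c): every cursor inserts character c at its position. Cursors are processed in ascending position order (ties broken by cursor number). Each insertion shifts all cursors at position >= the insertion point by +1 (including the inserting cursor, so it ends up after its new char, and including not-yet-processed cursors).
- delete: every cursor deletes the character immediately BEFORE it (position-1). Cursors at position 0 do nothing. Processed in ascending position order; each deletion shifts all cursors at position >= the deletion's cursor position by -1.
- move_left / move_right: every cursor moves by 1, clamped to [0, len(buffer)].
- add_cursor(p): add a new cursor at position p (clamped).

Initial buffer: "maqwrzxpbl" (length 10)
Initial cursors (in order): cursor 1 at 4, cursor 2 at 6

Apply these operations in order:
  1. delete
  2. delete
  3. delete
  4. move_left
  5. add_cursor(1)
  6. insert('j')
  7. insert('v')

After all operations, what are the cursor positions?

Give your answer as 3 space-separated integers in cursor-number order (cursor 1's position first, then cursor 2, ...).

After op 1 (delete): buffer="maqrxpbl" (len 8), cursors c1@3 c2@4, authorship ........
After op 2 (delete): buffer="maxpbl" (len 6), cursors c1@2 c2@2, authorship ......
After op 3 (delete): buffer="xpbl" (len 4), cursors c1@0 c2@0, authorship ....
After op 4 (move_left): buffer="xpbl" (len 4), cursors c1@0 c2@0, authorship ....
After op 5 (add_cursor(1)): buffer="xpbl" (len 4), cursors c1@0 c2@0 c3@1, authorship ....
After op 6 (insert('j')): buffer="jjxjpbl" (len 7), cursors c1@2 c2@2 c3@4, authorship 12.3...
After op 7 (insert('v')): buffer="jjvvxjvpbl" (len 10), cursors c1@4 c2@4 c3@7, authorship 1212.33...

Answer: 4 4 7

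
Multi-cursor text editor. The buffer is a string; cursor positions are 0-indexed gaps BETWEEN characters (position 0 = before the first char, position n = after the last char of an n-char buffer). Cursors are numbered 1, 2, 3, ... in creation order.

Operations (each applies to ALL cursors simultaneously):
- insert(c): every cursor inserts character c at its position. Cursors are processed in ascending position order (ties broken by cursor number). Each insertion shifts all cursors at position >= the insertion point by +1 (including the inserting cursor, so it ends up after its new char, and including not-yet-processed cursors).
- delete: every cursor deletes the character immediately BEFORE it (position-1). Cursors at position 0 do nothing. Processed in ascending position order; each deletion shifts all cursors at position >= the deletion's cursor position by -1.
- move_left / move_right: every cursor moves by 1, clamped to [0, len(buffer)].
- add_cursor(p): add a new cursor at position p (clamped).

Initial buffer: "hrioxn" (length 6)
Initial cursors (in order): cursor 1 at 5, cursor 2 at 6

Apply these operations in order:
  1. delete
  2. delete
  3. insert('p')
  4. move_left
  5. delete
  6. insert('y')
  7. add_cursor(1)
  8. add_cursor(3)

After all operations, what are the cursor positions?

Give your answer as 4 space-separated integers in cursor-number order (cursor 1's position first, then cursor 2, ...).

Answer: 3 3 1 3

Derivation:
After op 1 (delete): buffer="hrio" (len 4), cursors c1@4 c2@4, authorship ....
After op 2 (delete): buffer="hr" (len 2), cursors c1@2 c2@2, authorship ..
After op 3 (insert('p')): buffer="hrpp" (len 4), cursors c1@4 c2@4, authorship ..12
After op 4 (move_left): buffer="hrpp" (len 4), cursors c1@3 c2@3, authorship ..12
After op 5 (delete): buffer="hp" (len 2), cursors c1@1 c2@1, authorship .2
After op 6 (insert('y')): buffer="hyyp" (len 4), cursors c1@3 c2@3, authorship .122
After op 7 (add_cursor(1)): buffer="hyyp" (len 4), cursors c3@1 c1@3 c2@3, authorship .122
After op 8 (add_cursor(3)): buffer="hyyp" (len 4), cursors c3@1 c1@3 c2@3 c4@3, authorship .122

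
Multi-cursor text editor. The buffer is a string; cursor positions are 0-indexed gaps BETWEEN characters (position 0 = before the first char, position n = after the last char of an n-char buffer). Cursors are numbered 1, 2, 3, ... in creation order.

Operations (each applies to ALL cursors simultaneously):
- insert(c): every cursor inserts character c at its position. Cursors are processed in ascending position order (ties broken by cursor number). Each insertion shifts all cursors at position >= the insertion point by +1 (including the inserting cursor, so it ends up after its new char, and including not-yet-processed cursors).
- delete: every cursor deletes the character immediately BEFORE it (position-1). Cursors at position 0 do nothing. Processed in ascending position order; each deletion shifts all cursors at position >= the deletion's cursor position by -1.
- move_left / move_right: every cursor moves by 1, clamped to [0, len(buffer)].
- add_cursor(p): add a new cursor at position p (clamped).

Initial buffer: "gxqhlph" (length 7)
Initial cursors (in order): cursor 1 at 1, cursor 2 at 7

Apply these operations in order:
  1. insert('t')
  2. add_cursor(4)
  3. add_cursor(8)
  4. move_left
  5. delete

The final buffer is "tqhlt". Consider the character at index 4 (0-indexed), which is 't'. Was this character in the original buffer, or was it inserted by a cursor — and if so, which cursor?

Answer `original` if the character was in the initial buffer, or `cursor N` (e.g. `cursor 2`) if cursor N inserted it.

After op 1 (insert('t')): buffer="gtxqhlpht" (len 9), cursors c1@2 c2@9, authorship .1......2
After op 2 (add_cursor(4)): buffer="gtxqhlpht" (len 9), cursors c1@2 c3@4 c2@9, authorship .1......2
After op 3 (add_cursor(8)): buffer="gtxqhlpht" (len 9), cursors c1@2 c3@4 c4@8 c2@9, authorship .1......2
After op 4 (move_left): buffer="gtxqhlpht" (len 9), cursors c1@1 c3@3 c4@7 c2@8, authorship .1......2
After op 5 (delete): buffer="tqhlt" (len 5), cursors c1@0 c3@1 c2@4 c4@4, authorship 1...2
Authorship (.=original, N=cursor N): 1 . . . 2
Index 4: author = 2

Answer: cursor 2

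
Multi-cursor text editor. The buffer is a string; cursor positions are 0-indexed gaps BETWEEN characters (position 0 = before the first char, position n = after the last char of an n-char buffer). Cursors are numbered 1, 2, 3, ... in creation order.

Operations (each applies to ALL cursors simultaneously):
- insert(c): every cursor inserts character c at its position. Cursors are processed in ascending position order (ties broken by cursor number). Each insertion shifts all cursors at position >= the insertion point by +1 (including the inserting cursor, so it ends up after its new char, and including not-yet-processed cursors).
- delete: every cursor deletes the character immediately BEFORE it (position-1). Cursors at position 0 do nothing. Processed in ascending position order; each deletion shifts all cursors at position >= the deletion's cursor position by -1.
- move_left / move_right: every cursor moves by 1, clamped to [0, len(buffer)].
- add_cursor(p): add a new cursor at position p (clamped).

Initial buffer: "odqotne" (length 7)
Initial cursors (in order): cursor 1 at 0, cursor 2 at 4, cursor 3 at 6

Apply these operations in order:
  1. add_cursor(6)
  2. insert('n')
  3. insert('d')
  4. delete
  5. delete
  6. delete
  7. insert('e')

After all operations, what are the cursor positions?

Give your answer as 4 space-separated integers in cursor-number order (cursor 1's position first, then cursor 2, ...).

Answer: 1 7 7 7

Derivation:
After op 1 (add_cursor(6)): buffer="odqotne" (len 7), cursors c1@0 c2@4 c3@6 c4@6, authorship .......
After op 2 (insert('n')): buffer="nodqontnnne" (len 11), cursors c1@1 c2@6 c3@10 c4@10, authorship 1....2..34.
After op 3 (insert('d')): buffer="ndodqondtnnndde" (len 15), cursors c1@2 c2@8 c3@14 c4@14, authorship 11....22..3434.
After op 4 (delete): buffer="nodqontnnne" (len 11), cursors c1@1 c2@6 c3@10 c4@10, authorship 1....2..34.
After op 5 (delete): buffer="odqotne" (len 7), cursors c1@0 c2@4 c3@6 c4@6, authorship .......
After op 6 (delete): buffer="odqe" (len 4), cursors c1@0 c2@3 c3@3 c4@3, authorship ....
After op 7 (insert('e')): buffer="eodqeeee" (len 8), cursors c1@1 c2@7 c3@7 c4@7, authorship 1...234.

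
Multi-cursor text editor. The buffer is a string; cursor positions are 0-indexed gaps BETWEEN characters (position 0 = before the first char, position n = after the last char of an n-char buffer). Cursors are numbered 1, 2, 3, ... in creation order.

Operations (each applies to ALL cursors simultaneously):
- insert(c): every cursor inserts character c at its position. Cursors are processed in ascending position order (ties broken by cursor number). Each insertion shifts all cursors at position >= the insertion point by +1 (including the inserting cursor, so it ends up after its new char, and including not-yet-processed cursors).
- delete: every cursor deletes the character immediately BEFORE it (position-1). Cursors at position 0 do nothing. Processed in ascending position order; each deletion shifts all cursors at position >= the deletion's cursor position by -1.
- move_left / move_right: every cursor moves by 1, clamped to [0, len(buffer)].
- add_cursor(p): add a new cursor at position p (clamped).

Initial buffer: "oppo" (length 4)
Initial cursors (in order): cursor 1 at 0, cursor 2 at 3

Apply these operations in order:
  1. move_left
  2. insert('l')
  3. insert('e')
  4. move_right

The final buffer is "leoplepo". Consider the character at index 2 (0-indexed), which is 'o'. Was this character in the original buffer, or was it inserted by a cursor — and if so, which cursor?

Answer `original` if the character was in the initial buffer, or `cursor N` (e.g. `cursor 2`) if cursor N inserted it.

After op 1 (move_left): buffer="oppo" (len 4), cursors c1@0 c2@2, authorship ....
After op 2 (insert('l')): buffer="loplpo" (len 6), cursors c1@1 c2@4, authorship 1..2..
After op 3 (insert('e')): buffer="leoplepo" (len 8), cursors c1@2 c2@6, authorship 11..22..
After op 4 (move_right): buffer="leoplepo" (len 8), cursors c1@3 c2@7, authorship 11..22..
Authorship (.=original, N=cursor N): 1 1 . . 2 2 . .
Index 2: author = original

Answer: original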